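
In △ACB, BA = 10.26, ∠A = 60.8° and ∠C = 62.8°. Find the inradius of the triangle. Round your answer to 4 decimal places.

r ≈ 2.8744

The third angle is ∠B = 180° − ∠A − ∠C = 56.40°.
Law of sines: CB = BA·sin A/sin C ≈ 10.07.
Law of sines: AC = BA·sin B/sin C ≈ 9.6083.
Area = ½·BA·CB·sin B ≈ 43.027.
Semiperimeter s = (10.07+10.26+9.6083)/2 = 14.969.
Inradius = area/s = 43.027/14.969 ≈ 2.8744.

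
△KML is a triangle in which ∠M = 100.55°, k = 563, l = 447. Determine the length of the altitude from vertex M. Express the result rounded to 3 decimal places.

h_M ≈ 317.049

By the law of cosines, m² = l² + k² − 2·l·k·cos M = 6.0893e+05, so m ≈ 780.34.
Area = ½·l·k·sin M ≈ 1.237e+05.
The altitude from M has length 2·area/m ≈ 317.05.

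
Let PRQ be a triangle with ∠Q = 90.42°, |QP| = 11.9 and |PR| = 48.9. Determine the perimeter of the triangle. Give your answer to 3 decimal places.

Law of sines: sin R = |QP|·sin Q/|PR| ≈ 0.24335.
Since |PR| ≥ |QP|, only the acute value applies: ∠R ≈ 14.08°.
Then ∠P = 180° − ∠Q − ∠R ≈ 75.50°.
Law of sines gives |RQ| = |PR|·sin P/sin Q ≈ 47.343.
Semiperimeter s = (47.343+11.9+48.9)/2 = 54.071.
Perimeter = 47.343 + 11.9 + 48.9 = 108.14.

108.143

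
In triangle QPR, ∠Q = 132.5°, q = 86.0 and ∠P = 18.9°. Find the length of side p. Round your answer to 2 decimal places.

37.78

The third angle is ∠R = 180° − ∠Q − ∠P = 28.60°.
Law of sines: p = q·sin P/sin Q ≈ 37.783.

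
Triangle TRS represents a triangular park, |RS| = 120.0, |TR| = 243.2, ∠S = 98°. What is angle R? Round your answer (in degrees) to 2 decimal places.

Law of sines: sin T = |RS|·sin S/|TR| ≈ 0.48862.
Since |TR| ≥ |RS|, only the acute value applies: ∠T ≈ 29.25°.
Then ∠R = 180° − ∠S − ∠T ≈ 52.75°.

∠R ≈ 52.75°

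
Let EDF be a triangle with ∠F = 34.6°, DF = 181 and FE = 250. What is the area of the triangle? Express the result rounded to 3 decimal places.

Area = ½·DF·FE·sin F ≈ 12847.

area ≈ 12847.465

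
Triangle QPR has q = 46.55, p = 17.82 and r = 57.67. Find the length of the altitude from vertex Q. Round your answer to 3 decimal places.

15.358

Semiperimeter s = (46.55 + 17.82 + 57.67)/2 = 61.02.
Heron's formula: area = √(61.02·14.47·43.2·3.35) ≈ 357.47.
The altitude from Q has length 2·area/q ≈ 15.358.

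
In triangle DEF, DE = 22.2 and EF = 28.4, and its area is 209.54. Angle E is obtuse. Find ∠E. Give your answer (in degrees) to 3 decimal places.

From area = ½·DE·EF·sin E, we get sin E = 2·area/(DE·EF) ≈ 0.66470.
Taking the obtuse solution, ∠E ≈ 138.34°.

138.341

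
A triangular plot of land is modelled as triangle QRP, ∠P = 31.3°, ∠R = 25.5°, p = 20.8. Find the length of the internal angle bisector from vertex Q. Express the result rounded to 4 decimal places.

8.9661

The third angle is ∠Q = 180° − ∠R − ∠P = 123.20°.
Law of sines: q = p·sin Q/sin P ≈ 33.502.
Law of sines: r = p·sin R/sin P ≈ 17.236.
The bisector from Q has length 2·r·p·cos(∠Q/2)/(r+p) ≈ 8.9661.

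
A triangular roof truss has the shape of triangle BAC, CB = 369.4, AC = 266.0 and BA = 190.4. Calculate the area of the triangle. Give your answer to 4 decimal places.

Semiperimeter s = (266 + 369.4 + 190.4)/2 = 412.9.
Heron's formula: area = √(412.9·146.9·43.5·222.5) ≈ 24229.

area ≈ 24229.4176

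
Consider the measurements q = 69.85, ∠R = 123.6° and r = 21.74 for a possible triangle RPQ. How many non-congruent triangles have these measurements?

q·sin R = 69.85·sin(123.6°) ≈ 58.18.
Since ∠R is not acute, a triangle exists only if r > q; here r ≤ q, so there is no triangle.

0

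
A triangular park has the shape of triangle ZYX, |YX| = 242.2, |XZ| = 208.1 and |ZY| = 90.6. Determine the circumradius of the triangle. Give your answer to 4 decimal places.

By the law of cosines, cos Z = (|XZ|² + |ZY|² − |YX|²) / (2·|XZ|·|ZY|) ≈ -0.18953, so ∠Z ≈ 100.93°.
Circumradius = |YX|/(2 sin Z) ≈ 123.34.

R ≈ 123.3355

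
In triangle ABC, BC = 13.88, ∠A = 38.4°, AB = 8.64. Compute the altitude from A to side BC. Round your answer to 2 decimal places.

7.57

Law of sines: sin C = AB·sin A/BC ≈ 0.38665.
Since BC ≥ AB, only the acute value applies: ∠C ≈ 22.75°.
Then ∠B = 180° − ∠A − ∠C ≈ 118.85°.
Law of sines gives CA = BC·sin B/sin A ≈ 19.572.
Area = ½·BC·AB·sin B ≈ 52.518.
The altitude from A has length 2·area/BC ≈ 7.5674.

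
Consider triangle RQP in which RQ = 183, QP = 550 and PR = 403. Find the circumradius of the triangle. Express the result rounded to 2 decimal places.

397.90

By the law of cosines, cos R = (PR² + RQ² − QP²) / (2·PR·RQ) ≈ -0.72274, so ∠R ≈ 136.28°.
Circumradius = QP/(2 sin R) ≈ 397.9.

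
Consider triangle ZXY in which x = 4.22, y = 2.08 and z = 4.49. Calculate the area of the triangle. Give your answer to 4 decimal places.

4.3609

Semiperimeter s = (4.49 + 4.22 + 2.08)/2 = 5.395.
Heron's formula: area = √(5.395·0.905·1.175·3.315) ≈ 4.3609.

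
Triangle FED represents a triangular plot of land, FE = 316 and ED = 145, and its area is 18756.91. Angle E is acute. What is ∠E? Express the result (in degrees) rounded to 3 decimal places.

From area = ½·FE·ED·sin E, we get sin E = 2·area/(FE·ED) ≈ 0.81872.
Taking the acute solution, ∠E ≈ 54.96°.

∠E ≈ 54.957°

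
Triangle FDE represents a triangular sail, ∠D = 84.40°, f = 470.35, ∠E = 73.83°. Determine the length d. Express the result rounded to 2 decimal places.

The third angle is ∠F = 180° − ∠D − ∠E = 21.77°.
Law of sines: d = f·sin D/sin F ≈ 1262.1.

1262.14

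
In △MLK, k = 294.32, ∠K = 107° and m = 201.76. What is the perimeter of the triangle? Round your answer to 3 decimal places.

Law of sines: sin M = m·sin K/k ≈ 0.65556.
Since k ≥ m, only the acute value applies: ∠M ≈ 40.96°.
Then ∠L = 180° − ∠K − ∠M ≈ 32.04°.
Law of sines gives l = k·sin L/sin K ≈ 163.27.
Semiperimeter s = (201.76+163.27+294.32)/2 = 329.67.
Perimeter = 201.76 + 163.27 + 294.32 = 659.35.

perimeter ≈ 659.345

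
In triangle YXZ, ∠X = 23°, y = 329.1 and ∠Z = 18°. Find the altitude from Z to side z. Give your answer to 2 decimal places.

The third angle is ∠Y = 180° − ∠X − ∠Z = 139.00°.
Law of sines: x = y·sin X/sin Y ≈ 196.
Law of sines: z = y·sin Z/sin Y ≈ 155.01.
Area = ½·y·x·sin Z ≈ 9966.5.
The altitude from Z has length 2·area/z ≈ 128.59.

128.59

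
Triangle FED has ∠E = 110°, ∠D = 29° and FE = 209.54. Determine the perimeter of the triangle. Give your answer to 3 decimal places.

The third angle is ∠F = 180° − ∠E − ∠D = 41.00°.
Law of sines: ED = FE·sin F/sin D ≈ 283.56.
Law of sines: DF = FE·sin E/sin D ≈ 406.15.
Semiperimeter s = (283.56+406.15+209.54)/2 = 449.62.
Perimeter = 283.56 + 406.15 + 209.54 = 899.24.

899.241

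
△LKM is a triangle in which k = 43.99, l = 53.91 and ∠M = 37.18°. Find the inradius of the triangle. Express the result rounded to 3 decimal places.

10.982

By the law of cosines, m² = l² + k² − 2·l·k·cos M = 1062.5, so m ≈ 32.595.
Area = ½·l·k·sin M ≈ 716.57.
Semiperimeter s = (53.91+43.99+32.595)/2 = 65.248.
Inradius = area/s = 716.57/65.248 ≈ 10.982.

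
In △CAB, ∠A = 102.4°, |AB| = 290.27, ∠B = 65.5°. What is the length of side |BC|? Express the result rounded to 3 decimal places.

1352.450

The third angle is ∠C = 180° − ∠A − ∠B = 12.10°.
Law of sines: |BC| = |AB|·sin A/sin C ≈ 1352.5.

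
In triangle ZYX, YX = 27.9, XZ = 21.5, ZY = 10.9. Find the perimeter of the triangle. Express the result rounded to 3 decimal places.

Perimeter = 27.9 + 21.5 + 10.9 = 60.3.

60.300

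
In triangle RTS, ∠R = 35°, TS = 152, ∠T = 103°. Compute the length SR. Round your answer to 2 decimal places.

The third angle is ∠S = 180° − ∠R − ∠T = 42.00°.
Law of sines: SR = TS·sin T/sin R ≈ 258.21.

258.21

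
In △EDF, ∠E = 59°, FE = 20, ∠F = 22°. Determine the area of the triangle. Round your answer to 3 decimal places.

area ≈ 65.021

The third angle is ∠D = 180° − ∠F − ∠E = 99.00°.
Law of sines: DF = FE·sin E/sin D ≈ 17.357.
Law of sines: ED = FE·sin F/sin D ≈ 7.5855.
Area = ½·FE·DF·sin F ≈ 65.021.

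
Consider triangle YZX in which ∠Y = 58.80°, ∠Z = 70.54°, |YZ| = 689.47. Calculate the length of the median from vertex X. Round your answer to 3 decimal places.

724.679

The third angle is ∠X = 180° − ∠Y − ∠Z = 50.66°.
Law of sines: |ZX| = |YZ|·sin Y/sin X ≈ 762.54.
Law of sines: |XY| = |YZ|·sin Z/sin X ≈ 840.56.
Median from X: ½√(2·|ZX|² + 2·|XY|² − |YZ|²) ≈ 724.68.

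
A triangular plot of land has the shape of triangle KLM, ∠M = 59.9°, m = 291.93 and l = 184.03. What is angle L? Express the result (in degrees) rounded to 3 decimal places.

∠L ≈ 33.051°

Law of sines: sin L = l·sin M/m ≈ 0.54538.
Since m ≥ l, only the acute value applies: ∠L ≈ 33.05°.
Then ∠K = 180° − ∠M − ∠L ≈ 87.05°.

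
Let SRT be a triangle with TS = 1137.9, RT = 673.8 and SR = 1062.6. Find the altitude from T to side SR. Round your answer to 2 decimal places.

Semiperimeter s = (673.8 + 1137.9 + 1062.6)/2 = 1437.2.
Heron's formula: area = √(1437.2·763.35·299.25·374.55) ≈ 3.5066e+05.
The altitude from T has length 2·area/SR ≈ 660.

660.00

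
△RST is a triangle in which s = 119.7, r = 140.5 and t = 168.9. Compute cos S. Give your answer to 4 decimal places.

cos S ≈ 0.7151

By the law of cosines, cos S = (t² + r² − s²) / (2·t·r) ≈ 0.71510, so ∠S ≈ 0.774 rad.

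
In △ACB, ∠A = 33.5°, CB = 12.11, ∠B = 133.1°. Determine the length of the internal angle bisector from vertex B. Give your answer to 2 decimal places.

The third angle is ∠C = 180° − ∠B − ∠A = 13.40°.
Law of sines: BA = CB·sin C/sin A ≈ 5.0848.
Law of sines: AC = CB·sin B/sin A ≈ 16.02.
The bisector from B has length 2·CB·BA·cos(∠B/2)/(CB+BA) ≈ 2.8502.

t_B ≈ 2.85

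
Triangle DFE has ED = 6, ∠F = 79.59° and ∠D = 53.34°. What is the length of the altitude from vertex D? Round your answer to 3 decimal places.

The third angle is ∠E = 180° − ∠D − ∠F = 47.07°.
Law of sines: FE = ED·sin D/sin F ≈ 4.8937.
Law of sines: DF = ED·sin E/sin F ≈ 4.4666.
Area = ½·ED·FE·sin E ≈ 10.749.
The altitude from D has length 2·area/FE ≈ 4.3931.

4.393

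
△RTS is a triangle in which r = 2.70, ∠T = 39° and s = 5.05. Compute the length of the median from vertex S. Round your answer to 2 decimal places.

1.75

By the law of cosines, t² = s² + r² − 2·s·r·cos T = 11.6, so t ≈ 3.4058.
Median from S: ½√(2·r² + 2·t² − s²) ≈ 1.7519.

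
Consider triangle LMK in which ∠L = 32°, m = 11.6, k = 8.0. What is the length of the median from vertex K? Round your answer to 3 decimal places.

8.477

By the law of cosines, l² = m² + k² − 2·m·k·cos L = 41.162, so l ≈ 6.4158.
Median from K: ½√(2·l² + 2·m² − k²) ≈ 8.4771.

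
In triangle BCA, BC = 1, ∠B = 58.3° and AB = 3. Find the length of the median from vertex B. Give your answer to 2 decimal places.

1.81

By the law of cosines, CA² = AB² + BC² − 2·AB·BC·cos B = 6.8472, so CA ≈ 2.6167.
Median from B: ½√(2·AB² + 2·BC² − CA²) ≈ 1.8133.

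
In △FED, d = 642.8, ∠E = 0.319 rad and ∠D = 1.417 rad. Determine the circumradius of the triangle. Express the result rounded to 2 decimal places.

R ≈ 325.24

The third angle is ∠F = π − ∠E − ∠D = 1.406 rad.
Law of sines: f = d·sin F/sin D ≈ 641.62.
Law of sines: e = d·sin E/sin D ≈ 204.
Circumradius = d/(2 sin D) ≈ 325.24.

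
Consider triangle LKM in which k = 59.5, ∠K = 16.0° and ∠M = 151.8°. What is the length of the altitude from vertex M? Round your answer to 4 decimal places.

h_M ≈ 12.5738

The third angle is ∠L = 180° − ∠K − ∠M = 12.20°.
Law of sines: l = k·sin L/sin K ≈ 45.617.
Law of sines: m = k·sin M/sin K ≈ 102.01.
Area = ½·k·l·sin M ≈ 641.31.
The altitude from M has length 2·area/m ≈ 12.574.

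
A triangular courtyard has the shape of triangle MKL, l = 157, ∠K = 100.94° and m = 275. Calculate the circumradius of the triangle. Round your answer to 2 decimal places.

By the law of cosines, k² = l² + m² − 2·l·m·cos K = 1.1666e+05, so k ≈ 341.56.
Area = ½·l·m·sin K ≈ 21195.
Circumradius = k/(2 sin K) ≈ 173.94.

R ≈ 173.94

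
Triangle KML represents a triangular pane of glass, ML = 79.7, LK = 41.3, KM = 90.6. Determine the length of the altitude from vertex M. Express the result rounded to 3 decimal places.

Semiperimeter s = (79.7 + 41.3 + 90.6)/2 = 105.8.
Heron's formula: area = √(105.8·26.1·64.5·15.2) ≈ 1645.4.
The altitude from M has length 2·area/LK ≈ 79.679.

h_M ≈ 79.679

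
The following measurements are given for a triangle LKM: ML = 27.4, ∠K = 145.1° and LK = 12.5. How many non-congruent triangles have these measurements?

LK·sin K = 12.5·sin(145.1°) ≈ 7.152.
Since ∠K is not acute, a triangle exists only if ML > LK; here ML > LK, so there is exactly one triangle.

1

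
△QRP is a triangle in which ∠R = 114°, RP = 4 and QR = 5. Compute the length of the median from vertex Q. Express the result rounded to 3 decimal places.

By the law of cosines, PQ² = QR² + RP² − 2·QR·RP·cos R = 57.269, so PQ ≈ 7.5677.
Median from Q: ½√(2·PQ² + 2·QR² − RP²) ≈ 6.0938.

m_Q ≈ 6.094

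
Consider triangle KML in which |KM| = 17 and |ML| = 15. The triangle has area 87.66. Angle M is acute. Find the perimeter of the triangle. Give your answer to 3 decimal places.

perimeter ≈ 43.986

From area = ½·|KM|·|ML|·sin M, we get sin M = 2·area/(|KM|·|ML|) ≈ 0.68753.
Taking the acute solution, ∠M ≈ 0.758 rad.
Law of cosines then gives |LK| ≈ 11.986.
Perimeter = 15 + 11.986 + 17 = 43.986.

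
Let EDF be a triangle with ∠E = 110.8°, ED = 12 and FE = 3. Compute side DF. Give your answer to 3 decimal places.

By the law of cosines, DF² = FE² + ED² − 2·FE·ED·cos E = 178.57, so DF ≈ 13.363.

13.363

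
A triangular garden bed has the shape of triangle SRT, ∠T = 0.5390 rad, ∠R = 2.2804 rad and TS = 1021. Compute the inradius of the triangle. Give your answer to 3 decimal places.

r ≈ 104.461

The third angle is ∠S = π − ∠R − ∠T = 0.3222 rad.
Law of sines: RT = TS·sin S/sin R ≈ 426.16.
Law of sines: SR = TS·sin T/sin R ≈ 690.8.
Area = ½·TS·RT·sin T ≈ 1.1167e+05.
Semiperimeter s = (426.16+1021+690.8)/2 = 1069.
Inradius = area/s = 1.1167e+05/1069 ≈ 104.46.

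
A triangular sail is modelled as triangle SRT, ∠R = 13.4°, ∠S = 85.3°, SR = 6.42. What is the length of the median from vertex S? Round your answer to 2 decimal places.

3.36

The third angle is ∠T = 180° − ∠S − ∠R = 81.30°.
Law of sines: RT = SR·sin S/sin T ≈ 6.4729.
Law of sines: TS = SR·sin R/sin T ≈ 1.5051.
Median from S: ½√(2·TS² + 2·SR² − RT²) ≈ 3.3565.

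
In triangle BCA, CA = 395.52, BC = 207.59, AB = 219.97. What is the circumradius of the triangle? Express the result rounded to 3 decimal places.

R ≈ 281.330

By the law of cosines, cos B = (AB² + BC² − CA²) / (2·AB·BC) ≈ -0.71124, so ∠B ≈ 135.34°.
Circumradius = CA/(2 sin B) ≈ 281.33.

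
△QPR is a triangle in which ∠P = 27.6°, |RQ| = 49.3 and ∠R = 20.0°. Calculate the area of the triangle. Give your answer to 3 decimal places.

The third angle is ∠Q = 180° − ∠P − ∠R = 132.40°.
Law of sines: |PR| = |RQ|·sin Q/sin P ≈ 78.58.
Law of sines: |QP| = |RQ|·sin R/sin P ≈ 36.395.
Area = ½·|RQ|·|PR|·sin R ≈ 662.49.

662.493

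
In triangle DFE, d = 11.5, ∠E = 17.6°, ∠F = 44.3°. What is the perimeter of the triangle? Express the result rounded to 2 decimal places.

perimeter ≈ 24.55

The third angle is ∠D = 180° − ∠F − ∠E = 118.10°.
Law of sines: f = d·sin F/sin D ≈ 9.105.
Law of sines: e = d·sin E/sin D ≈ 3.9419.
Semiperimeter s = (11.5+9.105+3.9419)/2 = 12.273.
Perimeter = 11.5 + 9.105 + 3.9419 = 24.547.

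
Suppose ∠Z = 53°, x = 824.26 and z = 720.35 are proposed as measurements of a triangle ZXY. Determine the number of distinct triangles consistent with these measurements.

x·sin Z = 824.26·sin(53°) ≈ 658.3.
Since x sin Z < z < x (658.3 < 720.35 < 824.26), two triangles exist.

2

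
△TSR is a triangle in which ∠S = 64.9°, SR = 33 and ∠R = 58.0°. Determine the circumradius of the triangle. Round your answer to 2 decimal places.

19.65

The third angle is ∠T = 180° − ∠S − ∠R = 57.10°.
Law of sines: RT = SR·sin S/sin T ≈ 35.592.
Law of sines: TS = SR·sin R/sin T ≈ 33.331.
Circumradius = SR/(2 sin T) ≈ 19.652.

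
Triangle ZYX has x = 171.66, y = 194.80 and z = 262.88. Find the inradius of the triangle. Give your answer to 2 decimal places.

Semiperimeter s = (262.88 + 194.8 + 171.66)/2 = 314.67.
Heron's formula: area = √(314.67·51.79·119.87·143.01) ≈ 16714.
Inradius = area/s = 16714/314.67 ≈ 53.117.

r ≈ 53.12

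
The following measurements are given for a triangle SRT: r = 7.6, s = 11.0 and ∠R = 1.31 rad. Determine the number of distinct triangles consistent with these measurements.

s·sin R = 11.0·sin(1.31 rad) ≈ 10.63.
Since r = 7.6 < 10.63 = s sin R, no triangle exists.

0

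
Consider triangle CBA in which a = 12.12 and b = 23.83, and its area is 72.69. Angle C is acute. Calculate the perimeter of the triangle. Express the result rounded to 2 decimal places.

From area = ½·b·a·sin C, we get sin C = 2·area/(b·a) ≈ 0.50336.
Taking the acute solution, ∠C ≈ 0.527 rad.
Law of cosines then gives c ≈ 14.685.
Perimeter = 14.685 + 23.83 + 12.12 = 50.635.

perimeter ≈ 50.63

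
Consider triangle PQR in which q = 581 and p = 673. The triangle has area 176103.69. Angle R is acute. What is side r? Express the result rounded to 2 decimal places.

671.44

From area = ½·p·q·sin R, we get sin R = 2·area/(p·q) ≈ 0.90076.
Taking the acute solution, ∠R ≈ 64.26°.
Law of cosines then gives r ≈ 671.44.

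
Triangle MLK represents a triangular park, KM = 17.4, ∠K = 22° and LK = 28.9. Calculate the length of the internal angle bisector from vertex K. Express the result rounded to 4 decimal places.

t_K ≈ 21.3227

By the law of cosines, ML² = LK² + KM² − 2·LK·KM·cos K = 205.48, so ML ≈ 14.335.
The bisector from K has length 2·LK·KM·cos(∠K/2)/(LK+KM) ≈ 21.323.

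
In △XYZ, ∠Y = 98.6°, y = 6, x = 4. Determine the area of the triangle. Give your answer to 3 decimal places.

Law of sines: sin X = x·sin Y/y ≈ 0.65917.
Since y ≥ x, only the acute value applies: ∠X ≈ 41.24°.
Then ∠Z = 180° − ∠Y − ∠X ≈ 40.16°.
Law of sines gives z = y·sin Z/sin Y ≈ 3.9138.
Area = ½·y·x·sin Z ≈ 7.7396.

area ≈ 7.740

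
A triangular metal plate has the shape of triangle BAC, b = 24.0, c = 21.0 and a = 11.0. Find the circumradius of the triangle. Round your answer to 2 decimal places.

12.01

By the law of cosines, cos B = (a² + c² − b²) / (2·a·c) ≈ -0.03030, so ∠B ≈ 91.74°.
Circumradius = b/(2 sin B) ≈ 12.006.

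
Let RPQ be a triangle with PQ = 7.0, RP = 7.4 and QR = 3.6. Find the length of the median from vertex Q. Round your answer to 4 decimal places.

m_Q ≈ 4.1581

Median from Q: ½√(2·PQ² + 2·QR² − RP²) ≈ 4.1581.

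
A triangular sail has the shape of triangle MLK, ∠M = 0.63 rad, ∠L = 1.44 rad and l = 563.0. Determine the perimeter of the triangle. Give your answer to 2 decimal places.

The third angle is ∠K = π − ∠M − ∠L = 1.072 rad.
Law of sines: m = l·sin M/sin L ≈ 334.55.
Law of sines: k = l·sin K/sin L ≈ 498.55.
Semiperimeter s = (334.55+563+498.55)/2 = 698.05.
Perimeter = 334.55 + 563 + 498.55 = 1396.1.

1396.10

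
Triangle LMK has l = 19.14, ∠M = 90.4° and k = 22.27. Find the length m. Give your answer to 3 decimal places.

By the law of cosines, m² = k² + l² − 2·k·l·cos M = 868.24, so m ≈ 29.466.

29.466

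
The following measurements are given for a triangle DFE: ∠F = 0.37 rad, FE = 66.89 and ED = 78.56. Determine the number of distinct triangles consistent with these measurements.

FE·sin F = 66.89·sin(0.37 rad) ≈ 24.19.
Since ED ≥ FE, exactly one triangle exists.

1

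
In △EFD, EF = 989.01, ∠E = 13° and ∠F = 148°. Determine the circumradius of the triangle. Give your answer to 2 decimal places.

The third angle is ∠D = 180° − ∠E − ∠F = 19.00°.
Law of sines: FD = EF·sin E/sin D ≈ 683.36.
Law of sines: DE = EF·sin F/sin D ≈ 1609.8.
Circumradius = EF/(2 sin D) ≈ 1518.9.

R ≈ 1518.90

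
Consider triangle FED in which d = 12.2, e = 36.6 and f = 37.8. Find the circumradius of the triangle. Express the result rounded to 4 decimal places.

18.9422

By the law of cosines, cos F = (e² + d² − f²) / (2·e·d) ≈ 0.06669, so ∠F ≈ 86.18°.
Circumradius = f/(2 sin F) ≈ 18.942.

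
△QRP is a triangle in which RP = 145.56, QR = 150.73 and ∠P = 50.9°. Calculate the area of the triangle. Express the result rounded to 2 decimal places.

Law of sines: sin Q = RP·sin P/QR ≈ 0.74943.
Since QR ≥ RP, only the acute value applies: ∠Q ≈ 48.54°.
Then ∠R = 180° − ∠P − ∠Q ≈ 80.56°.
Law of sines gives PQ = QR·sin R/sin P ≈ 191.6.
Area = ½·QR·RP·sin R ≈ 10822.

area ≈ 10821.54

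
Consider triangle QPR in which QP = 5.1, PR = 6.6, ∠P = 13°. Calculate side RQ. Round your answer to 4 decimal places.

By the law of cosines, RQ² = QP² + PR² − 2·QP·PR·cos P = 3.9754, so RQ ≈ 1.9938.

1.9938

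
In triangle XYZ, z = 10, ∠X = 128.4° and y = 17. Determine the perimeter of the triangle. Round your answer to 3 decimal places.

By the law of cosines, x² = y² + z² − 2·y·z·cos X = 600.19, so x ≈ 24.499.
Semiperimeter s = (24.499+17+10)/2 = 25.749.
Perimeter = 24.499 + 17 + 10 = 51.499.

51.499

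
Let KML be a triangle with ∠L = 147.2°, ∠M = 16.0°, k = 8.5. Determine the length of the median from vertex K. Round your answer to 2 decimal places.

The third angle is ∠K = 180° − ∠M − ∠L = 16.80°.
Law of sines: m = k·sin M/sin K ≈ 8.1061.
Law of sines: l = k·sin L/sin K ≈ 15.931.
Median from K: ½√(2·m² + 2·l² − k²) ≈ 11.903.

m_K ≈ 11.90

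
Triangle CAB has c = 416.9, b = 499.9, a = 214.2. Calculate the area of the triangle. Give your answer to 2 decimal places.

44006.49

Semiperimeter s = (416.9 + 214.2 + 499.9)/2 = 565.5.
Heron's formula: area = √(565.5·148.6·351.3·65.6) ≈ 44006.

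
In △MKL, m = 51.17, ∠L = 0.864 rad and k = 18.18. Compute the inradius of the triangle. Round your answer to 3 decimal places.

By the law of cosines, l² = m² + k² − 2·m·k·cos L = 1740.6, so l ≈ 41.721.
Area = ½·m·k·sin L ≈ 353.71.
Semiperimeter s = (51.17+18.18+41.721)/2 = 55.536.
Inradius = area/s = 353.71/55.536 ≈ 6.3691.

6.369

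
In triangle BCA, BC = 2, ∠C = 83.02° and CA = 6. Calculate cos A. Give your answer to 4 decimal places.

By the law of cosines, AB² = BC² + CA² − 2·BC·CA·cos C = 37.083, so AB ≈ 6.0896.
Law of cosines again: cos A = (CA² + AB² − BC²)/(2·CA·AB) ≈ 0.94537, so ∠A ≈ 19.03°.

cos A ≈ 0.9454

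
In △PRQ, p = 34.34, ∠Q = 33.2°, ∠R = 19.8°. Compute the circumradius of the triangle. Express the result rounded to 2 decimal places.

The third angle is ∠P = 180° − ∠R − ∠Q = 127.00°.
Law of sines: r = p·sin R/sin P ≈ 14.565.
Law of sines: q = p·sin Q/sin P ≈ 23.544.
Circumradius = p/(2 sin P) ≈ 21.499.

21.50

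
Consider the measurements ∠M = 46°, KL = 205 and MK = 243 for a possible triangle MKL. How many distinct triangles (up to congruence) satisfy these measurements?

2

MK·sin M = 243·sin(46°) ≈ 174.8.
Since MK sin M < KL < MK (174.8 < 205 < 243), two triangles exist.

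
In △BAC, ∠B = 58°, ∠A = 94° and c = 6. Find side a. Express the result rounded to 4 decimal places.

12.7492

The third angle is ∠C = 180° − ∠B − ∠A = 28.00°.
Law of sines: a = c·sin A/sin C ≈ 12.749.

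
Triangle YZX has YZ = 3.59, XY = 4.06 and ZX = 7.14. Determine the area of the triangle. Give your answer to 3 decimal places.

4.892

Semiperimeter s = (7.14 + 4.06 + 3.59)/2 = 7.395.
Heron's formula: area = √(7.395·0.255·3.335·3.805) ≈ 4.8918.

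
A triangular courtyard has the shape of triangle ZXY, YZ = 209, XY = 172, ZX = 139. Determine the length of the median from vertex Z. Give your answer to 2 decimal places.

Median from Z: ½√(2·YZ² + 2·ZX² − XY²) ≈ 155.26.

m_Z ≈ 155.26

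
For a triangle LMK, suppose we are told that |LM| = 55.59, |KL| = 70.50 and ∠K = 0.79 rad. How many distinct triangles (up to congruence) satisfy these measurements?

2

|KL|·sin K = 70.50·sin(0.79 rad) ≈ 50.08.
Since |KL| sin K < |LM| < |KL| (50.08 < 55.59 < 70.50), two triangles exist.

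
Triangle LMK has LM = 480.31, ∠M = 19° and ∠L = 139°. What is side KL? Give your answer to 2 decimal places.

417.43

The third angle is ∠K = 180° − ∠L − ∠M = 22.00°.
Law of sines: KL = LM·sin M/sin K ≈ 417.43.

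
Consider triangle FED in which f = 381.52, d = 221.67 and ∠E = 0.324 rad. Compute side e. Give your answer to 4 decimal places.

185.3446

By the law of cosines, e² = d² + f² − 2·d·f·cos E = 34353, so e ≈ 185.34.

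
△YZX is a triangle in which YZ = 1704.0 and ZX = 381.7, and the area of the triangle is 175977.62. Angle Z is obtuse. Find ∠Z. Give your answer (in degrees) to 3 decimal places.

From area = ½·YZ·ZX·sin Z, we get sin Z = 2·area/(YZ·ZX) ≈ 0.54112.
Taking the obtuse solution, ∠Z ≈ 147.24°.

147.240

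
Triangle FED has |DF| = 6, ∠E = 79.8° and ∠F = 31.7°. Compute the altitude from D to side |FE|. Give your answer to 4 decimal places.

The third angle is ∠D = 180° − ∠F − ∠E = 68.50°.
Law of sines: |ED| = |DF|·sin F/sin E ≈ 3.2035.
Law of sines: |FE| = |DF|·sin D/sin E ≈ 5.6722.
Area = ½·|DF|·|ED|·sin D ≈ 8.9417.
The altitude from D has length 2·area/|FE| ≈ 3.1528.

3.1528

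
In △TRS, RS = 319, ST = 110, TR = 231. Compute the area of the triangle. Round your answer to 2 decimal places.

Semiperimeter s = (319 + 110 + 231)/2 = 330.
Heron's formula: area = √(330·11·220·99) ≈ 8891.6.

area ≈ 8891.65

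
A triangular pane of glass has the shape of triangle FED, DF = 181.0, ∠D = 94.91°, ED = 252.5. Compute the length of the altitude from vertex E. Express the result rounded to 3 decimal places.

By the law of cosines, FE² = ED² + DF² − 2·ED·DF·cos D = 1.0434e+05, so FE ≈ 323.02.
Area = ½·ED·DF·sin D ≈ 22767.
The altitude from E has length 2·area/DF ≈ 251.57.

h_E ≈ 251.573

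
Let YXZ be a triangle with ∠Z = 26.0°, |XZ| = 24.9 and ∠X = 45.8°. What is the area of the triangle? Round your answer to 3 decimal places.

The third angle is ∠Y = 180° − ∠X − ∠Z = 108.20°.
Law of sines: |ZY| = |XZ|·sin X/sin Y ≈ 18.791.
Law of sines: |YX| = |XZ|·sin Z/sin Y ≈ 11.49.
Area = ½·|XZ|·|ZY|·sin Z ≈ 102.56.

area ≈ 102.557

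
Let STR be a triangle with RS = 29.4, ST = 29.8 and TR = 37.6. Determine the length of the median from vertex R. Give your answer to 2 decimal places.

Median from R: ½√(2·TR² + 2·RS² − ST²) ≈ 30.283.

30.28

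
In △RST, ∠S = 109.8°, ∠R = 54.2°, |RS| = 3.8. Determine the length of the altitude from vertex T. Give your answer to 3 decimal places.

h_T ≈ 10.520

The third angle is ∠T = 180° − ∠R − ∠S = 16.00°.
Law of sines: |ST| = |RS|·sin R/sin T ≈ 11.182.
Law of sines: |TR| = |RS|·sin S/sin T ≈ 12.971.
Area = ½·|RS|·|ST|·sin S ≈ 19.989.
The altitude from T has length 2·area/|RS| ≈ 10.52.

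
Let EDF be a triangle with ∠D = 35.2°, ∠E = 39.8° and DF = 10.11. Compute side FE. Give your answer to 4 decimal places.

9.1043

The third angle is ∠F = 180° − ∠E − ∠D = 105.00°.
Law of sines: FE = DF·sin D/sin E ≈ 9.1043.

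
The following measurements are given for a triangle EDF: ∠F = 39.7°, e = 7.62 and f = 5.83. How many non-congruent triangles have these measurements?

2

e·sin F = 7.62·sin(39.7°) ≈ 4.867.
Since e sin F < f < e (4.867 < 5.83 < 7.62), two triangles exist.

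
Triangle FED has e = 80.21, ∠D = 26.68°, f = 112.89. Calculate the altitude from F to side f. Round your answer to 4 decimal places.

By the law of cosines, d² = f² + e² − 2·f·e·cos D = 2996.2, so d ≈ 54.737.
Area = ½·f·e·sin D ≈ 2032.9.
The altitude from F has length 2·area/f ≈ 36.015.

h_F ≈ 36.0149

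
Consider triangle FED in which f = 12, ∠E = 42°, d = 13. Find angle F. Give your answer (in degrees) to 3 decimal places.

63.051

By the law of cosines, e² = d² + f² − 2·d·f·cos E = 81.139, so e ≈ 9.0077.
Law of cosines again: cos F = (e² + d² − f²)/(2·e·d) ≈ 0.45320, so ∠F ≈ 63.05°.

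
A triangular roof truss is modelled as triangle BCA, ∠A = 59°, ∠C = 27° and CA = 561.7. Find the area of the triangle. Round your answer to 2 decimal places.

The third angle is ∠B = 180° − ∠C − ∠A = 94.00°.
Law of sines: AB = CA·sin C/sin B ≈ 255.63.
Law of sines: BC = CA·sin A/sin B ≈ 482.65.
Area = ½·CA·AB·sin A ≈ 61539.

61539.00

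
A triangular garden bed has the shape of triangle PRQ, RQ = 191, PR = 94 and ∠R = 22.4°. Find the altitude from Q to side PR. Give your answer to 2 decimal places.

72.78

By the law of cosines, QP² = PR² + RQ² − 2·PR·RQ·cos R = 12118, so QP ≈ 110.08.
Area = ½·PR·RQ·sin R ≈ 3420.9.
The altitude from Q has length 2·area/PR ≈ 72.784.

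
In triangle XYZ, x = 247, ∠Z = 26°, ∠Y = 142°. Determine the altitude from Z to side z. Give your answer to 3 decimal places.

152.068

The third angle is ∠X = 180° − ∠Y − ∠Z = 12.00°.
Law of sines: y = x·sin Y/sin X ≈ 731.41.
Law of sines: z = x·sin Z/sin X ≈ 520.79.
Area = ½·x·y·sin Z ≈ 39598.
The altitude from Z has length 2·area/z ≈ 152.07.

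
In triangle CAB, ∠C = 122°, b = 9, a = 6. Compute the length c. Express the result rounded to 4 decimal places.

13.1997

By the law of cosines, c² = a² + b² − 2·a·b·cos C = 174.23, so c ≈ 13.2.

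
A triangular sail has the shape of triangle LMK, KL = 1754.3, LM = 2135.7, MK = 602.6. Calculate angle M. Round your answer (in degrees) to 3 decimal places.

By the law of cosines, cos M = (LM² + MK² − KL²) / (2·LM·MK) ≈ 0.71749, so ∠M ≈ 44.15°.

44.153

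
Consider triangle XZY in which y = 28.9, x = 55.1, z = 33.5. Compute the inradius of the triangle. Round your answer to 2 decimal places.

r ≈ 6.84

Semiperimeter s = (55.1 + 33.5 + 28.9)/2 = 58.75.
Heron's formula: area = √(58.75·3.65·25.25·29.85) ≈ 402.03.
Inradius = area/s = 402.03/58.75 ≈ 6.843.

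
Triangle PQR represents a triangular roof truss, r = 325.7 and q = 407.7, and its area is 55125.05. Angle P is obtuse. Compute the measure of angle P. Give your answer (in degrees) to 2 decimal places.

123.87

From area = ½·q·r·sin P, we get sin P = 2·area/(q·r) ≈ 0.83027.
Taking the obtuse solution, ∠P ≈ 123.87°.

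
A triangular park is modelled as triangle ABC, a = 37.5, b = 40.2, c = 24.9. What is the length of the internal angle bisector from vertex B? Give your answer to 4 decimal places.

t_B ≈ 23.3712

By the law of cosines, cos B = (c² + a² − b²) / (2·c·a) ≈ 0.21966, so ∠B ≈ 77.31°.
The bisector from B has length 2·c·a·cos(∠B/2)/(c+a) ≈ 23.371.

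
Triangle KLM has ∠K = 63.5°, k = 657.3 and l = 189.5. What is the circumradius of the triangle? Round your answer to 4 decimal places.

Law of sines: sin L = l·sin K/k ≈ 0.25801.
Since k ≥ l, only the acute value applies: ∠L ≈ 14.95°.
Then ∠M = 180° − ∠K − ∠L ≈ 101.55°.
Law of sines gives m = k·sin M/sin K ≈ 719.6.
Circumradius = k/(2 sin K) ≈ 367.23.

367.2336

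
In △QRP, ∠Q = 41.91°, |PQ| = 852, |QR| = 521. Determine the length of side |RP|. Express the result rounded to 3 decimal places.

By the law of cosines, |RP|² = |PQ|² + |QR|² − 2·|PQ|·|QR|·cos Q = 3.3666e+05, so |RP| ≈ 580.22.

580.225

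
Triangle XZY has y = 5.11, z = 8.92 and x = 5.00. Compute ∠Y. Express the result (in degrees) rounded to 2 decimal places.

28.41

By the law of cosines, cos Y = (x² + z² − y²) / (2·x·z) ≈ 0.87953, so ∠Y ≈ 28.41°.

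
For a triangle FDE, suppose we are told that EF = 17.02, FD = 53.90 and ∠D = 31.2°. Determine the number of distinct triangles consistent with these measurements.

FD·sin D = 53.90·sin(31.2°) ≈ 27.92.
Since EF = 17.02 < 27.92 = FD sin D, no triangle exists.

0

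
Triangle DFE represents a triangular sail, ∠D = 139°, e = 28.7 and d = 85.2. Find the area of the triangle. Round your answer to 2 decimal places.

Law of sines: sin E = e·sin D/d ≈ 0.22100.
Since d ≥ e, only the acute value applies: ∠E ≈ 12.77°.
Then ∠F = 180° − ∠D − ∠E ≈ 28.23°.
Law of sines gives f = d·sin F/sin D ≈ 61.433.
Area = ½·d·e·sin F ≈ 578.36.

area ≈ 578.36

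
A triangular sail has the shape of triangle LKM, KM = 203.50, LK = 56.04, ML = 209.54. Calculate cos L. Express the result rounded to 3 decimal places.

cos L ≈ 0.240

By the law of cosines, cos L = (ML² + LK² − KM²) / (2·ML·LK) ≈ 0.23995, so ∠L ≈ 76.12°.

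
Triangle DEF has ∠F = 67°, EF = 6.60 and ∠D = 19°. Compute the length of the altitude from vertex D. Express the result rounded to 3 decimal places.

The third angle is ∠E = 180° − ∠F − ∠D = 94.00°.
Law of sines: FD = EF·sin E/sin D ≈ 20.223.
Law of sines: DE = EF·sin F/sin D ≈ 18.661.
Area = ½·EF·FD·sin F ≈ 61.43.
The altitude from D has length 2·area/EF ≈ 18.615.

h_D ≈ 18.615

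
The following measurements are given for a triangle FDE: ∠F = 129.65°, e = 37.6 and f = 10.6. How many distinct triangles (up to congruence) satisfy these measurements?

e·sin F = 37.6·sin(129.65°) ≈ 28.95.
Since ∠F is not acute, a triangle exists only if f > e; here f ≤ e, so there is no triangle.

0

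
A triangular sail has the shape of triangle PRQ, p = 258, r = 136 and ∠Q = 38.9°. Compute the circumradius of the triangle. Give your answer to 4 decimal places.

By the law of cosines, q² = p² + r² − 2·p·r·cos Q = 30446, so q ≈ 174.49.
Area = ½·p·r·sin Q ≈ 11017.
Circumradius = q/(2 sin Q) ≈ 138.93.

138.9316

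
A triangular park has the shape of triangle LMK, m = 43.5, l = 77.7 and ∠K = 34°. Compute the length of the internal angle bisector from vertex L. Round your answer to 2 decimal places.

t_L ≈ 24.34

By the law of cosines, k² = l² + m² − 2·l·m·cos K = 2325.3, so k ≈ 48.222.
Law of cosines again: cos L = (m² + k² − l²)/(2·m·k) ≈ -0.43375, so ∠L ≈ 115.71°.
The bisector from L has length 2·m·k·cos(∠L/2)/(m+k) ≈ 24.338.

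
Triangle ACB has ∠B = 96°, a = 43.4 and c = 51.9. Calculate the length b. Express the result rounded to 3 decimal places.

By the law of cosines, b² = a² + c² − 2·a·c·cos B = 5048.1, so b ≈ 71.05.

71.050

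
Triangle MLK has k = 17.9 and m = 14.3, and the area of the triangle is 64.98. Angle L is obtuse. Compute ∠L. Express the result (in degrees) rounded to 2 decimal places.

From area = ½·k·m·sin L, we get sin L = 2·area/(k·m) ≈ 0.50772.
Taking the obtuse solution, ∠L ≈ 149.49°.

149.49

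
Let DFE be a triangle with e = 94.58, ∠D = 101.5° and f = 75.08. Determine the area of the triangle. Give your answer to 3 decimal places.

area ≈ 3479.255

Area = ½·f·e·sin D ≈ 3479.3.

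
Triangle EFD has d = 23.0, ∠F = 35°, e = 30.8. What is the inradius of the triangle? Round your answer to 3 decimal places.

5.674

By the law of cosines, f² = d² + e² − 2·d·e·cos F = 317.07, so f ≈ 17.806.
Area = ½·d·e·sin F ≈ 203.16.
Semiperimeter s = (30.8+17.806+23)/2 = 35.803.
Inradius = area/s = 203.16/35.803 ≈ 5.6744.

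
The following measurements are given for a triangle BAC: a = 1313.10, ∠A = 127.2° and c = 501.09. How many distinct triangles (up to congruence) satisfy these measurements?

1

c·sin A = 501.09·sin(127.2°) ≈ 399.1.
Since ∠A is not acute, a triangle exists only if a > c; here a > c, so there is exactly one triangle.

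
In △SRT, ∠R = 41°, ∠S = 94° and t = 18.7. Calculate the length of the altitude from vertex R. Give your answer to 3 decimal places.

18.654

The third angle is ∠T = 180° − ∠S − ∠R = 45.00°.
Law of sines: s = t·sin S/sin T ≈ 26.381.
Law of sines: r = t·sin R/sin T ≈ 17.35.
Area = ½·t·s·sin R ≈ 161.83.
The altitude from R has length 2·area/r ≈ 18.654.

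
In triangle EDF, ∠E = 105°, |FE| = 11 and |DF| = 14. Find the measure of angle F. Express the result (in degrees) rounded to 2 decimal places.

Law of sines: sin D = |FE|·sin E/|DF| ≈ 0.75894.
Since |DF| ≥ |FE|, only the acute value applies: ∠D ≈ 49.37°.
Then ∠F = 180° − ∠E − ∠D ≈ 25.63°.

∠F ≈ 25.63°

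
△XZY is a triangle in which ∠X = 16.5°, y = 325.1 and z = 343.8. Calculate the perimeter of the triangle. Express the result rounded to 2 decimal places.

By the law of cosines, x² = z² + y² − 2·z·y·cos X = 9555.1, so x ≈ 97.75.
Semiperimeter s = (97.75+343.8+325.1)/2 = 383.33.
Perimeter = 97.75 + 343.8 + 325.1 = 766.65.

perimeter ≈ 766.65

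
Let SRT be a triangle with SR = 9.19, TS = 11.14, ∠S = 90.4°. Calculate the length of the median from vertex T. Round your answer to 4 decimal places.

m_T ≈ 12.0801

By the law of cosines, RT² = TS² + SR² − 2·TS·SR·cos S = 209.99, so RT ≈ 14.491.
Median from T: ½√(2·RT² + 2·TS² − SR²) ≈ 12.08.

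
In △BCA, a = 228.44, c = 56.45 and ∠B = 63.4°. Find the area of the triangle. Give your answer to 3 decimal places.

5765.255

Area = ½·c·a·sin B ≈ 5765.3.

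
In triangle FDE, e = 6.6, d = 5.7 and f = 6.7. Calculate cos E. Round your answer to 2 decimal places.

By the law of cosines, cos E = (f² + d² − e²) / (2·f·d) ≈ 0.44279, so ∠E ≈ 63.72°.

0.44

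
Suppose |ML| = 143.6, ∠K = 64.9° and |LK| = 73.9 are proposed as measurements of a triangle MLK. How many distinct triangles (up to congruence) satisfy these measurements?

|LK|·sin K = 73.9·sin(64.9°) ≈ 66.92.
Since |ML| ≥ |LK|, exactly one triangle exists.

1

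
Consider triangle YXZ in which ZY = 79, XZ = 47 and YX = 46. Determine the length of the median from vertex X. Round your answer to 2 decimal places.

m_X ≈ 24.54

Median from X: ½√(2·YX² + 2·XZ² − ZY²) ≈ 24.541.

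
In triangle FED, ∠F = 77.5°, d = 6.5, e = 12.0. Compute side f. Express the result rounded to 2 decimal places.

By the law of cosines, f² = e² + d² − 2·e·d·cos F = 152.49, so f ≈ 12.348.

12.35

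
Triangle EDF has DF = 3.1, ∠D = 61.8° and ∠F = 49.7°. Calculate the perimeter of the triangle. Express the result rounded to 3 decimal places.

The third angle is ∠E = 180° − ∠D − ∠F = 68.50°.
Law of sines: FE = DF·sin D/sin E ≈ 2.9364.
Law of sines: ED = DF·sin F/sin E ≈ 2.5411.
Semiperimeter s = (3.1+2.9364+2.5411)/2 = 4.2887.
Perimeter = 3.1 + 2.9364 + 2.5411 = 8.5774.

8.577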